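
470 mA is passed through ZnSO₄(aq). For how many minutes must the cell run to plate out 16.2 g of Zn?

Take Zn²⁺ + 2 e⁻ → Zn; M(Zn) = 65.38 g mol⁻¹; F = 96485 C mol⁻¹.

n(Zn) = m/M = 16.2 / 65.38 = 0.2478 mol.
Each Zn atom requires 2 electrons, so n(e⁻) = 2 × 0.2478 = 0.4956 mol.
Q = n(e⁻)·F = 0.4956 × 96485 = 47810 C.
t = Q/I = 47810 / 0.4700 A = 101700 s = 1700 min.

1700 min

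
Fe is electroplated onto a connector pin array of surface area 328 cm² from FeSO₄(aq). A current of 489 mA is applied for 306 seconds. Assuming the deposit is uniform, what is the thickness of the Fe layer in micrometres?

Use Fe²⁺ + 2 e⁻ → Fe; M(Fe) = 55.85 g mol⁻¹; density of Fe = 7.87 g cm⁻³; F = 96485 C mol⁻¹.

0.168 μm

Q = I·t = 0.4890 × 306.00 = 149.6 C; n(e⁻) = 0.001551 mol.
n(Fe) = n(e⁻)/2 = 0.0007754 mol, so m = 0.0007754 × 55.85 = 0.04331 g.
Volume = m/ρ = 0.04331 / 7.87 = 0.005503 cm³.
Thickness = V/A = 0.005503 / 328 = 1.68 × 10⁻⁵ cm = 0.168 μm.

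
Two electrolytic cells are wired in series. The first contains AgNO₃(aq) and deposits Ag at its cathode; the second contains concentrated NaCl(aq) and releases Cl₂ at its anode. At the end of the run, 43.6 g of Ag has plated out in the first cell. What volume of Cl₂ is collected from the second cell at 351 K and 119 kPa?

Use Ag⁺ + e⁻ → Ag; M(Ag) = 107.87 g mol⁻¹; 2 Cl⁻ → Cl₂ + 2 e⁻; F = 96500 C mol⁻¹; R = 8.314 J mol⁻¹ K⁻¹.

n(Ag) = 43.6 / 107.87 = 0.4042 mol, so n(e⁻) = 1 × 0.4042 = 0.4042 mol.
The cells are in series, so the same 0.4042 mol of electrons passes through the second cell.
2 Cl⁻ → Cl₂ + 2 e⁻ — 2 mol e⁻ per mol Cl₂, so n(Cl₂) = 0.4042/2 = 0.2021 mol.
V = nRT/P = (0.2021 × 8.314 × 351) / (119 × 10³) = 0.00496 m³ = 4.96 L.

4.96 L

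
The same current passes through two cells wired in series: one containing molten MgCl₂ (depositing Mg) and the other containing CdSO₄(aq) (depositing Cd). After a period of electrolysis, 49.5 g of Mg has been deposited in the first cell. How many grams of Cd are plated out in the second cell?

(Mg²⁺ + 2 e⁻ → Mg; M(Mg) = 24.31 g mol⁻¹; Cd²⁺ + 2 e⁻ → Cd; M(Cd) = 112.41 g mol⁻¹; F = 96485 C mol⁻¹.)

229 g

n(Mg) = 49.5 / 24.31 = 2.036 mol.
Since Mg²⁺ + 2 e⁻ → Mg, n(e⁻) passed = 2 × 2.036 = 4.072 mol.
Cells in series carry the same charge, so the same 4.072 mol of electrons passes through cell 2.
Cd²⁺ + 2 e⁻ → Cd, so n(Cd) = 4.072 / 2 = 2.036 mol.
m(Cd) = 2.036 × 112.41 = 229 g.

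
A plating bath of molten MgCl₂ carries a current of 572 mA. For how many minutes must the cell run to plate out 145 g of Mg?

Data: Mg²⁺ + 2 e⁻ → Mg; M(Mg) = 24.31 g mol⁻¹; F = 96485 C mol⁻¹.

n(Mg) = m/M = 145 / 24.31 = 5.965 mol.
Each Mg atom requires 2 electrons, so n(e⁻) = 2 × 5.965 = 11.93 mol.
Q = n(e⁻)·F = 11.93 × 96485 = 1151000 C.
t = Q/I = 1151000 / 0.5720 A = 2012000 s = 33500 min.

33500 min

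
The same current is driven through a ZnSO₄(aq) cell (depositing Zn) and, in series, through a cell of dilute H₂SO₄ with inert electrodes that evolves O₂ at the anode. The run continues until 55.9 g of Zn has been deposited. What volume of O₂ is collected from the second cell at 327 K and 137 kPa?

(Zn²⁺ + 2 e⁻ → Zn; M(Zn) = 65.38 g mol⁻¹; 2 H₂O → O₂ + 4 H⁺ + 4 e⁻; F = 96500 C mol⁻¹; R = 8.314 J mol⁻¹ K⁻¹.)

8.48 L

n(Zn) = 55.9 / 65.38 = 0.8550 mol, so n(e⁻) = 2 × 0.8550 = 1.710 mol.
The cells are in series, so the same 1.710 mol of electrons passes through the second cell.
2 H₂O → O₂ + 4 H⁺ + 4 e⁻ — 4 mol e⁻ per mol O₂, so n(O₂) = 1.710/4 = 0.4275 mol.
V = nRT/P = (0.4275 × 8.314 × 327) / (137 × 10³) = 0.00848 m³ = 8.48 L.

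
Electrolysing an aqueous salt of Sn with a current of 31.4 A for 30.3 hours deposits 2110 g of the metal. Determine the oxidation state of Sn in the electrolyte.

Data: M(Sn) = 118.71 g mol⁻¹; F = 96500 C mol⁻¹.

Q = I·t = 31.40 A × 109080 s = 3425000 C, so n(e⁻) = 3425000/96500 = 35.49 mol.
n(Sn) deposited = 2110 / 118.71 = 17.77 mol.
Electrons per atom = n(e⁻)/n(Sn) = 35.49 / 17.77 = 2.00 ≈ 2, so the ion is Sn²⁺.

+2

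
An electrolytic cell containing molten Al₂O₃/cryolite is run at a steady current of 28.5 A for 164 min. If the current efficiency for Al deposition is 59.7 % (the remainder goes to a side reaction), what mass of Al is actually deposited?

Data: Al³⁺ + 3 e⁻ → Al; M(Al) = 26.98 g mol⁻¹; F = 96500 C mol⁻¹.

15.6 g

Q = I·t = 28.50 × 9840.0 = 280400 C.
n(e⁻) = 280400/96500 = 2.906 mol; theoretically n(Al) = 2.906/3 = 0.9687 mol, m_theo = 26.14 g.
At 59.7 % efficiency, m_actual = 0.597 × 26.14 = 15.6 g.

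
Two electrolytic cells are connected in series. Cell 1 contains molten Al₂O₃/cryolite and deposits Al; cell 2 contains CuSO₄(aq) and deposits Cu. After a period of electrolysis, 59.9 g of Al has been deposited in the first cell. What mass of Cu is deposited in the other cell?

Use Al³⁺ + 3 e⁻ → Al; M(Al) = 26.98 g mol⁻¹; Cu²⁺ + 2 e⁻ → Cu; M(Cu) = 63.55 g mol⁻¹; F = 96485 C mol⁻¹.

n(Al) = 59.9 / 26.98 = 2.220 mol.
Since Al³⁺ + 3 e⁻ → Al, n(e⁻) passed = 3 × 2.220 = 6.660 mol.
Cells in series carry the same charge, so the same 6.660 mol of electrons passes through cell 2.
Cu²⁺ + 2 e⁻ → Cu, so n(Cu) = 6.660 / 2 = 3.330 mol.
m(Cu) = 3.330 × 63.55 = 212 g.

212 g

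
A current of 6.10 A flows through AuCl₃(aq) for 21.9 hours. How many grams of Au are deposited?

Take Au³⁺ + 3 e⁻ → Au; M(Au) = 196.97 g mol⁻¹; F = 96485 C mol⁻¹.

Q = I·t = 6.100 A × 78840 s = 480900 C.
n(e⁻) = Q/F = 480900 / 96485 = 4.984 mol.
Au³⁺ + 3 e⁻ → Au, so n(Au) = n(e⁻)/3 = 1.661 mol.
m = n·M = 1.661 × 196.97 = 327 g.

327 g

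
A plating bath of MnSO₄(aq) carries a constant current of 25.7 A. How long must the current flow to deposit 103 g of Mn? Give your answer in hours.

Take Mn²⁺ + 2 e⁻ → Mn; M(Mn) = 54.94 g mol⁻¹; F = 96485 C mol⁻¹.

n(Mn) = m/M = 103 / 54.94 = 1.875 mol.
Each Mn atom requires 2 electrons, so n(e⁻) = 2 × 1.875 = 3.750 mol.
Q = n(e⁻)·F = 3.750 × 96485 = 361800 C.
t = Q/I = 361800 / 25.70 A = 14080 s = 3.91 h.

3.91 h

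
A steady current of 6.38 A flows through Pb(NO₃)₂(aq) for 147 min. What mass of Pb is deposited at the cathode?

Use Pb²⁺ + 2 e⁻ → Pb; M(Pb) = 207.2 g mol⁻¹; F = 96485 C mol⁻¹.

Q = I·t = 6.380 A × 8820.0 s = 56270 C.
n(e⁻) = Q/F = 56270 / 96485 = 0.5832 mol.
Pb²⁺ + 2 e⁻ → Pb, so n(Pb) = n(e⁻)/2 = 0.2916 mol.
m = n·M = 0.2916 × 207.2 = 60.4 g.

60.4 g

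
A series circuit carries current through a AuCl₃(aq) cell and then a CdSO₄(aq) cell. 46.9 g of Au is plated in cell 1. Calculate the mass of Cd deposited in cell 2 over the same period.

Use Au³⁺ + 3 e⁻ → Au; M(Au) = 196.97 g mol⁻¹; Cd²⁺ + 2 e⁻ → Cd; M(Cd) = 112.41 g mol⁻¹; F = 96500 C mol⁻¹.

n(Au) = 46.9 / 196.97 = 0.2381 mol.
Since Au³⁺ + 3 e⁻ → Au, n(e⁻) passed = 3 × 0.2381 = 0.7143 mol.
Cells in series carry the same charge, so the same 0.7143 mol of electrons passes through cell 2.
Cd²⁺ + 2 e⁻ → Cd, so n(Cd) = 0.7143 / 2 = 0.3572 mol.
m(Cd) = 0.3572 × 112.41 = 40.1 g.

40.1 g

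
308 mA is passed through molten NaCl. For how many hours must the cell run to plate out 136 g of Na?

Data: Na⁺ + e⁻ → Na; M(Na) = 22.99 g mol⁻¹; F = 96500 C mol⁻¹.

n(Na) = m/M = 136 / 22.99 = 5.916 mol.
Each Na atom requires 1 electron, so n(e⁻) = 1 × 5.916 = 5.916 mol.
Q = n(e⁻)·F = 5.916 × 96500 = 570900 C.
t = Q/I = 570900 / 0.3080 A = 1853000 s = 515 h.

515 h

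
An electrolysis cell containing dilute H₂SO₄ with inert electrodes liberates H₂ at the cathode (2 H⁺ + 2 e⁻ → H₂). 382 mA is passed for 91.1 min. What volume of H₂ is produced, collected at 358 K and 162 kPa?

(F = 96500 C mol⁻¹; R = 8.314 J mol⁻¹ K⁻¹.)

0.199 L

Q = I·t = 0.3820 A × 5466.0 s = 2088 C.
n(e⁻) = Q/F = 2088 / 96500 = 0.02164 mol.
2 electrons are transferred per H₂ molecule, so n(H₂) = 0.02164 / 2 = 0.01082 mol.
V = nRT/P = (0.01082 × 8.314 × 358) / (162 × 10³ Pa) = 1.99 × 10⁻⁴ m³ = 0.199 L.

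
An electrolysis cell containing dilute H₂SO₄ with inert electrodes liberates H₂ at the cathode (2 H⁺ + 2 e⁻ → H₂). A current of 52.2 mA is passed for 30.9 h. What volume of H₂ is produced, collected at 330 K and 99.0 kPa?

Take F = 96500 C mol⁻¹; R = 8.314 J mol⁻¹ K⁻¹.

Q = I·t = 0.05220 A × 111240 s = 5807 C.
n(e⁻) = Q/F = 5807 / 96500 = 0.06017 mol.
2 electrons are transferred per H₂ molecule, so n(H₂) = 0.06017 / 2 = 0.03009 mol.
V = nRT/P = (0.03009 × 8.314 × 330) / (99.0 × 10³ Pa) = 8.34 × 10⁻⁴ m³ = 0.834 L.

0.834 L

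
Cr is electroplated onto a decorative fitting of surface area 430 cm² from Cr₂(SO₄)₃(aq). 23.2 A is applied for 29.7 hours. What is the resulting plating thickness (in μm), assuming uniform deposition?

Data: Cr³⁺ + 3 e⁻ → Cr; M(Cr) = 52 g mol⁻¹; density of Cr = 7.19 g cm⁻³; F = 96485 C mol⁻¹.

Q = I·t = 23.20 × 106920 = 2481000 C; n(e⁻) = 25.71 mol.
n(Cr) = n(e⁻)/3 = 8.570 mol, so m = 8.570 × 52 = 445.6 g.
Volume = m/ρ = 445.6 / 7.19 = 61.98 cm³.
Thickness = V/A = 61.98 / 430 = 0.144 cm = 1440 μm.

1440 μm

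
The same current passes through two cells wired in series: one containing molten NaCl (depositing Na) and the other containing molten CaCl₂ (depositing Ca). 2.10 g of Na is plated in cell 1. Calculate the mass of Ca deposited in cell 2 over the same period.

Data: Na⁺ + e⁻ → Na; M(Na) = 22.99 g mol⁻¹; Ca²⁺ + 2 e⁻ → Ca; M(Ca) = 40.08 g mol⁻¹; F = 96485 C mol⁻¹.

n(Na) = 2.10 / 22.99 = 0.09134 mol.
Since Na⁺ + e⁻ → Na, n(e⁻) passed = 1 × 0.09134 = 0.09134 mol.
Cells in series carry the same charge, so the same 0.09134 mol of electrons passes through cell 2.
Ca²⁺ + 2 e⁻ → Ca, so n(Ca) = 0.09134 / 2 = 0.04567 mol.
m(Ca) = 0.04567 × 40.08 = 1.83 g.

1.83 g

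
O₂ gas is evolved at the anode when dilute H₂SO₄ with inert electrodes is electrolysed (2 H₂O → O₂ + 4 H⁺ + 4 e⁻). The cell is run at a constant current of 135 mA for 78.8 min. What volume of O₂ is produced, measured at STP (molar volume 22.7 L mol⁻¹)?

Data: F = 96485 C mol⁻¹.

Q = I·t = 0.1350 A × 4728.0 s = 638.3 C.
n(e⁻) = Q/F = 638.3 / 96485 = 0.006615 mol.
4 electrons are transferred per O₂ molecule, so n(O₂) = 0.006615 / 4 = 0.001654 mol.
V = n × V_m = 0.001654 × 22.7 = 0.0375 L.

0.0375 L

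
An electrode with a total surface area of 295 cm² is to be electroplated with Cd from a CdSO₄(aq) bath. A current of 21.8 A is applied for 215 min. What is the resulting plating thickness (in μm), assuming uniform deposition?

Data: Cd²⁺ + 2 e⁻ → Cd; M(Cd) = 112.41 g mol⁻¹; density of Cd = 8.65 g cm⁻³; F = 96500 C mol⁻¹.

642 μm

Q = I·t = 21.80 × 12900 = 281200 C; n(e⁻) = 2.914 mol.
n(Cd) = n(e⁻)/2 = 1.457 mol, so m = 1.457 × 112.41 = 163.8 g.
Volume = m/ρ = 163.8 / 8.65 = 18.94 cm³.
Thickness = V/A = 18.94 / 295 = 0.0642 cm = 642 μm.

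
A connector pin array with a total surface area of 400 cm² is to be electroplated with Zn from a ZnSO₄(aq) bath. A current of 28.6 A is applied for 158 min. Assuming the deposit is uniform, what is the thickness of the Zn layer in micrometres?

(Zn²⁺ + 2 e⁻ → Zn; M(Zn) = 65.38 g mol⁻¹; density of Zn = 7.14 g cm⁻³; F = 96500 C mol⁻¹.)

322 μm

Q = I·t = 28.60 × 9480.0 = 271100 C; n(e⁻) = 2.810 mol.
n(Zn) = n(e⁻)/2 = 1.405 mol, so m = 1.405 × 65.38 = 91.85 g.
Volume = m/ρ = 91.85 / 7.14 = 12.86 cm³.
Thickness = V/A = 12.86 / 400 = 0.0322 cm = 322 μm.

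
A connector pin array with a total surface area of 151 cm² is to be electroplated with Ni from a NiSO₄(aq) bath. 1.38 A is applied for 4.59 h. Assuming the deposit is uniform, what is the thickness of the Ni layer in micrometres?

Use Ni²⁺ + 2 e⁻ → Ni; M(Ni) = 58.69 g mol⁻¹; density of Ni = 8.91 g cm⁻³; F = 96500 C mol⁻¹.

51.5 μm

Q = I·t = 1.380 × 16524 = 22800 C; n(e⁻) = 0.2363 mol.
n(Ni) = n(e⁻)/2 = 0.1182 mol, so m = 0.1182 × 58.69 = 6.934 g.
Volume = m/ρ = 6.934 / 8.91 = 0.7783 cm³.
Thickness = V/A = 0.7783 / 151 = 0.00515 cm = 51.5 μm.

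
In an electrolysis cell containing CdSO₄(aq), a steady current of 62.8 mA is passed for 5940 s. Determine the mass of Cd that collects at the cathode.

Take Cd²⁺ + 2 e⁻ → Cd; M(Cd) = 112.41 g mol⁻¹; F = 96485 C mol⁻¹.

0.217 g

Q = I·t = 0.06280 A × 5940.0 s = 373.0 C.
n(e⁻) = Q/F = 373.0 / 96485 = 0.003866 mol.
Cd²⁺ + 2 e⁻ → Cd, so n(Cd) = n(e⁻)/2 = 0.001933 mol.
m = n·M = 0.001933 × 112.41 = 0.217 g.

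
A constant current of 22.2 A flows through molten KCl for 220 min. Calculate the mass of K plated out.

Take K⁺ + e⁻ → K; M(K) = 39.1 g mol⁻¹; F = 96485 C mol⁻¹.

Q = I·t = 22.20 A × 13200 s = 293000 C.
n(e⁻) = Q/F = 293000 / 96485 = 3.037 mol.
K⁺ + e⁻ → K, so n(K) = n(e⁻)/1 = 3.037 mol.
m = n·M = 3.037 × 39.1 = 119 g.

119 g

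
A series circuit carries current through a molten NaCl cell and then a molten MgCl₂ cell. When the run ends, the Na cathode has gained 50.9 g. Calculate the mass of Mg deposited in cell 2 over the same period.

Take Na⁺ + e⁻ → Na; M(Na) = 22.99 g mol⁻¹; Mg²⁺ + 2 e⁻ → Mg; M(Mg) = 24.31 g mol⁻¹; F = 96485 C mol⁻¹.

26.9 g

n(Na) = 50.9 / 22.99 = 2.214 mol.
Since Na⁺ + e⁻ → Na, n(e⁻) passed = 1 × 2.214 = 2.214 mol.
Cells in series carry the same charge, so the same 2.214 mol of electrons passes through cell 2.
Mg²⁺ + 2 e⁻ → Mg, so n(Mg) = 2.214 / 2 = 1.107 mol.
m(Mg) = 1.107 × 24.31 = 26.9 g.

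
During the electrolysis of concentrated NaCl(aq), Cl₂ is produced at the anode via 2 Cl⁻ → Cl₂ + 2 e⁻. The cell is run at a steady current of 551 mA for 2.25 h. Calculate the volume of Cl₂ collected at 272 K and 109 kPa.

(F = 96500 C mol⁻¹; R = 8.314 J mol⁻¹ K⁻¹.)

Q = I·t = 0.5510 A × 8100.0 s = 4463 C.
n(e⁻) = Q/F = 4463 / 96500 = 0.04625 mol.
2 electrons are transferred per Cl₂ molecule, so n(Cl₂) = 0.04625 / 2 = 0.02312 mol.
V = nRT/P = (0.02312 × 8.314 × 272) / (109 × 10³ Pa) = 4.80 × 10⁻⁴ m³ = 0.480 L.

0.480 L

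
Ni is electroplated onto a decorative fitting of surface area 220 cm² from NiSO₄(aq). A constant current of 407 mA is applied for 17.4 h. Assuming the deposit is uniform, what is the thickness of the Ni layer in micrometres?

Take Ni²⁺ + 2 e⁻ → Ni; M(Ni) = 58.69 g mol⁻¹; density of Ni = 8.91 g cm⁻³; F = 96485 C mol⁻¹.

Q = I·t = 0.4070 × 62640 = 25490 C; n(e⁻) = 0.2642 mol.
n(Ni) = n(e⁻)/2 = 0.1321 mol, so m = 0.1321 × 58.69 = 7.754 g.
Volume = m/ρ = 7.754 / 8.91 = 0.8702 cm³.
Thickness = V/A = 0.8702 / 220 = 0.00396 cm = 39.6 μm.

39.6 μm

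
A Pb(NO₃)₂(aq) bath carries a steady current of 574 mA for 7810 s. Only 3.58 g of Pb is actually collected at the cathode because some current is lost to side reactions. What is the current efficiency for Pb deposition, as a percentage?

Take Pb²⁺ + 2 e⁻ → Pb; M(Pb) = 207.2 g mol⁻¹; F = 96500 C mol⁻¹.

74.4 %

Q = I·t = 0.5740 × 7810.0 = 4483 C; n(e⁻) = 4483/96500 = 0.04646 mol.
Theoretical n(Pb) = n(e⁻)/2 = 0.02323 mol, i.e. m_theo = 0.02323 × 207.2 = 4.813 g.
Efficiency = m_actual / m_theo = 3.58 / 4.813 = 74.4 %.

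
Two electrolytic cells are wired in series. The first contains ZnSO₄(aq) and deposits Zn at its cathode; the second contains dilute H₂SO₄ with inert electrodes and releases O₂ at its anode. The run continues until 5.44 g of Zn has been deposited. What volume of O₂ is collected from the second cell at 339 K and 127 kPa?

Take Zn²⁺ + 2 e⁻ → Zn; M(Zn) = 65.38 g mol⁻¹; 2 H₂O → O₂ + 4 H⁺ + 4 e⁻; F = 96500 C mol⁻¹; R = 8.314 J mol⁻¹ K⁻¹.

n(Zn) = 5.44 / 65.38 = 0.08321 mol, so n(e⁻) = 2 × 0.08321 = 0.1664 mol.
The cells are in series, so the same 0.1664 mol of electrons passes through the second cell.
2 H₂O → O₂ + 4 H⁺ + 4 e⁻ — 4 mol e⁻ per mol O₂, so n(O₂) = 0.1664/4 = 0.04160 mol.
V = nRT/P = (0.04160 × 8.314 × 339) / (127 × 10³) = 9.23 × 10⁻⁴ m³ = 0.923 L.

0.923 L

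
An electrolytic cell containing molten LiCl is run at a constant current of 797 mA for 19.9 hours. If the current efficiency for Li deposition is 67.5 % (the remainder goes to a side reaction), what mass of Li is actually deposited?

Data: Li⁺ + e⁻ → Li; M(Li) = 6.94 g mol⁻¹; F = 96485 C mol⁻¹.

Q = I·t = 0.7970 × 71640 = 57100 C.
n(e⁻) = 57100/96485 = 0.5918 mol; theoretically n(Li) = 0.5918/1 = 0.5918 mol, m_theo = 4.107 g.
At 67.5 % efficiency, m_actual = 0.675 × 4.107 = 2.77 g.

2.77 g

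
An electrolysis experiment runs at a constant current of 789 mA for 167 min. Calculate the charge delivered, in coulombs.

Q = I·t = 0.7890 A × 10020 s = 7910 C.

7910 C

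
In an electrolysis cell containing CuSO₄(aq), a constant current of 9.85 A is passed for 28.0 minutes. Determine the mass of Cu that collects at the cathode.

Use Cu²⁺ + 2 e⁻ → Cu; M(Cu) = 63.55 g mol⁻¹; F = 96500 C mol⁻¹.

5.45 g

Q = I·t = 9.850 A × 1680.0 s = 16550 C.
n(e⁻) = Q/F = 16550 / 96500 = 0.1715 mol.
Cu²⁺ + 2 e⁻ → Cu, so n(Cu) = n(e⁻)/2 = 0.08574 mol.
m = n·M = 0.08574 × 63.55 = 5.45 g.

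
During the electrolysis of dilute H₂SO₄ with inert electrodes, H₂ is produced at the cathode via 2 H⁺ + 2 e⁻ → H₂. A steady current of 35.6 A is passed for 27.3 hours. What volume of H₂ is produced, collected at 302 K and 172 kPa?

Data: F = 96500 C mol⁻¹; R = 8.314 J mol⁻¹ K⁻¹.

Q = I·t = 35.60 A × 98280 s = 3499000 C.
n(e⁻) = Q/F = 3499000 / 96500 = 36.26 mol.
2 electrons are transferred per H₂ molecule, so n(H₂) = 36.26 / 2 = 18.13 mol.
V = nRT/P = (18.13 × 8.314 × 302) / (172 × 10³ Pa) = 0.265 m³ = 265 L.

265 L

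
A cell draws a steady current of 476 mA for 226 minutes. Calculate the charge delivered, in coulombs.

Q = I·t = 0.4760 A × 13560 s = 6450 C.

6450 C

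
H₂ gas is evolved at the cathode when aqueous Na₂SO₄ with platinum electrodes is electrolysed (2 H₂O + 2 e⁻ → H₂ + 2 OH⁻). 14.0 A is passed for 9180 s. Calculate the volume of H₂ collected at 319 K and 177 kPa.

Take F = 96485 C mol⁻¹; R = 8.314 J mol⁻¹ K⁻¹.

9.98 L

Q = I·t = 14.00 A × 9180.0 s = 128500 C.
n(e⁻) = Q/F = 128500 / 96485 = 1.332 mol.
2 electrons are transferred per H₂ molecule, so n(H₂) = 1.332 / 2 = 0.6660 mol.
V = nRT/P = (0.6660 × 8.314 × 319) / (177 × 10³ Pa) = 0.00998 m³ = 9.98 L.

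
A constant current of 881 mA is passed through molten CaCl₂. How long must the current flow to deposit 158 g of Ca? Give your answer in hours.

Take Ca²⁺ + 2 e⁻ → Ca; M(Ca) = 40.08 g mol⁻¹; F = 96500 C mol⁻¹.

n(Ca) = m/M = 158 / 40.08 = 3.942 mol.
Each Ca atom requires 2 electrons, so n(e⁻) = 2 × 3.942 = 7.884 mol.
Q = n(e⁻)·F = 7.884 × 96500 = 760800 C.
t = Q/I = 760800 / 0.8810 A = 863600 s = 240 h.

240 h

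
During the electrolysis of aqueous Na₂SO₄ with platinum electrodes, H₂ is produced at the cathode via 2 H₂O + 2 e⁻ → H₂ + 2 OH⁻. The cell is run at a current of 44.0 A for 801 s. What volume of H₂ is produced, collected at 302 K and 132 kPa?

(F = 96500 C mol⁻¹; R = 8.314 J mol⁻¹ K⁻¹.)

3.47 L

Q = I·t = 44.00 A × 801.00 s = 35240 C.
n(e⁻) = Q/F = 35240 / 96500 = 0.3652 mol.
2 electrons are transferred per H₂ molecule, so n(H₂) = 0.3652 / 2 = 0.1826 mol.
V = nRT/P = (0.1826 × 8.314 × 302) / (132 × 10³ Pa) = 0.00347 m³ = 3.47 L.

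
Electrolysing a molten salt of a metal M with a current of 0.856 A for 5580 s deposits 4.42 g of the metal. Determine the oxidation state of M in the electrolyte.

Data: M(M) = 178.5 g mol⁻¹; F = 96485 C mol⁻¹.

Q = I·t = 0.8560 A × 5580.0 s = 4776 C, so n(e⁻) = 4776/96485 = 0.04950 mol.
n(M) deposited = 4.42 / 178.5 = 0.02476 mol.
Electrons per atom = n(e⁻)/n(M) = 0.04950 / 0.02476 = 2.00 ≈ 2, so the ion is M²⁺.

+2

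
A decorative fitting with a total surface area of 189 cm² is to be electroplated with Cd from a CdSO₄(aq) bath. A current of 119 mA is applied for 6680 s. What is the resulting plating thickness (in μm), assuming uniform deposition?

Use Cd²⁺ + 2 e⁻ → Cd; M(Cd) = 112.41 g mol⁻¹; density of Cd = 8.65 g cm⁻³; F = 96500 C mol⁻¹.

2.83 μm

Q = I·t = 0.1190 × 6680.0 = 794.9 C; n(e⁻) = 0.008238 mol.
n(Cd) = n(e⁻)/2 = 0.004119 mol, so m = 0.004119 × 112.41 = 0.4630 g.
Volume = m/ρ = 0.4630 / 8.65 = 0.05352 cm³.
Thickness = V/A = 0.05352 / 189 = 2.83 × 10⁻⁴ cm = 2.83 μm.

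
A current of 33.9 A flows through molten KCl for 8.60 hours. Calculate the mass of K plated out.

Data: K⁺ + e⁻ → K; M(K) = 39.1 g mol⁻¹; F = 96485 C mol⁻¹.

Q = I·t = 33.90 A × 30960 s = 1050000 C.
n(e⁻) = Q/F = 1050000 / 96485 = 10.88 mol.
K⁺ + e⁻ → K, so n(K) = n(e⁻)/1 = 10.88 mol.
m = n·M = 10.88 × 39.1 = 425 g.

425 g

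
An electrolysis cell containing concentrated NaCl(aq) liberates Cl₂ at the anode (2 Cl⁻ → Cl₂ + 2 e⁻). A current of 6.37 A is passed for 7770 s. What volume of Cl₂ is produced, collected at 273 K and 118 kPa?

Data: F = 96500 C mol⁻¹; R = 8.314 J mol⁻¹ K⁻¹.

4.93 L

Q = I·t = 6.370 A × 7770.0 s = 49490 C.
n(e⁻) = Q/F = 49490 / 96500 = 0.5129 mol.
2 electrons are transferred per Cl₂ molecule, so n(Cl₂) = 0.5129 / 2 = 0.2565 mol.
V = nRT/P = (0.2565 × 8.314 × 273) / (118 × 10³ Pa) = 0.00493 m³ = 4.93 L.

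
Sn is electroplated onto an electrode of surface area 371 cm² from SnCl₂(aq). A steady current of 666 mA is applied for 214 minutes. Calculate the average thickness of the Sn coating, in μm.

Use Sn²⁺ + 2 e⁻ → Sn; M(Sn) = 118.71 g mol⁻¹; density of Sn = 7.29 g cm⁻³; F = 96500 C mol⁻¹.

19.4 μm

Q = I·t = 0.6660 × 12840 = 8551 C; n(e⁻) = 0.08862 mol.
n(Sn) = n(e⁻)/2 = 0.04431 mol, so m = 0.04431 × 118.71 = 5.260 g.
Volume = m/ρ = 5.260 / 7.29 = 0.7215 cm³.
Thickness = V/A = 0.7215 / 371 = 0.00194 cm = 19.4 μm.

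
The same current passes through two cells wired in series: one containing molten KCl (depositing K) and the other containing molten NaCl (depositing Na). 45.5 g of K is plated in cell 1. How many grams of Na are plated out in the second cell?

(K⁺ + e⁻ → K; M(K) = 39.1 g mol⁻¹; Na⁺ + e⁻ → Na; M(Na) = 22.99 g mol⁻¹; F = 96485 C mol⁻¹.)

n(K) = 45.5 / 39.1 = 1.164 mol.
Since K⁺ + e⁻ → K, n(e⁻) passed = 1 × 1.164 = 1.164 mol.
Cells in series carry the same charge, so the same 1.164 mol of electrons passes through cell 2.
Na⁺ + e⁻ → Na, so n(Na) = 1.164 / 1 = 1.164 mol.
m(Na) = 1.164 × 22.99 = 26.8 g.

26.8 g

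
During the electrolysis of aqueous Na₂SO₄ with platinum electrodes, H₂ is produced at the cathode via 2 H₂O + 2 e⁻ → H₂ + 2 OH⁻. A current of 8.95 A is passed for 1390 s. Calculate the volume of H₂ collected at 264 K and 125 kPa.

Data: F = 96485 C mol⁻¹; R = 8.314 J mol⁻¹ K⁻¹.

1.13 L

Q = I·t = 8.950 A × 1390.0 s = 12440 C.
n(e⁻) = Q/F = 12440 / 96485 = 0.1289 mol.
2 electrons are transferred per H₂ molecule, so n(H₂) = 0.1289 / 2 = 0.06447 mol.
V = nRT/P = (0.06447 × 8.314 × 264) / (125 × 10³ Pa) = 0.00113 m³ = 1.13 L.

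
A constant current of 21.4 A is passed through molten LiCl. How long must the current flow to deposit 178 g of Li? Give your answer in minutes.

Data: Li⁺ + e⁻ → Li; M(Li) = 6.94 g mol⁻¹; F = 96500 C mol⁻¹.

n(Li) = m/M = 178 / 6.94 = 25.65 mol.
Each Li atom requires 1 electron, so n(e⁻) = 1 × 25.65 = 25.65 mol.
Q = n(e⁻)·F = 25.65 × 96500 = 2475000 C.
t = Q/I = 2475000 / 21.40 A = 115700 s = 1930 min.

1930 min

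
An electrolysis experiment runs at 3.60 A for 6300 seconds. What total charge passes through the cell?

22700 C

Q = I·t = 3.600 A × 6300.0 s = 22700 C.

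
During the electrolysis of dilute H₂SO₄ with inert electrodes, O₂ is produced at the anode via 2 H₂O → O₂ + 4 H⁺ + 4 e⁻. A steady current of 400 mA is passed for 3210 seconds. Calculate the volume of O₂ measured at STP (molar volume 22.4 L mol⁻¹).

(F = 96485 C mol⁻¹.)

0.0745 L

Q = I·t = 0.4000 A × 3210.0 s = 1284 C.
n(e⁻) = Q/F = 1284 / 96485 = 0.01331 mol.
4 electrons are transferred per O₂ molecule, so n(O₂) = 0.01331 / 4 = 0.003327 mol.
V = n × V_m = 0.003327 × 22.4 = 0.0745 L.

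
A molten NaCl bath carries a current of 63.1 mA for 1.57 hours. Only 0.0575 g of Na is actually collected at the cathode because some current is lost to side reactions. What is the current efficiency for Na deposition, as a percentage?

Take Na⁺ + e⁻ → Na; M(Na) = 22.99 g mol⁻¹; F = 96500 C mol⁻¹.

67.7 %

Q = I·t = 0.06310 × 5652.0 = 356.6 C; n(e⁻) = 356.6/96500 = 0.003696 mol.
Theoretical n(Na) = n(e⁻)/1 = 0.003696 mol, i.e. m_theo = 0.003696 × 22.99 = 0.08497 g.
Efficiency = m_actual / m_theo = 0.0575 / 0.08497 = 67.7 %.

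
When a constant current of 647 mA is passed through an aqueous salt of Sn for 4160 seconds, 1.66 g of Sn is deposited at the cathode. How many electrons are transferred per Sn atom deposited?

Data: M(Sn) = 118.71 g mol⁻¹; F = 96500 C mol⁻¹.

2

Q = I·t = 0.6470 A × 4160.0 s = 2692 C, so n(e⁻) = 2692/96500 = 0.02789 mol.
n(Sn) deposited = 1.66 / 118.71 = 0.01398 mol.
Electrons per atom = n(e⁻)/n(Sn) = 0.02789 / 0.01398 = 1.99 ≈ 2, so the ion is Sn²⁺.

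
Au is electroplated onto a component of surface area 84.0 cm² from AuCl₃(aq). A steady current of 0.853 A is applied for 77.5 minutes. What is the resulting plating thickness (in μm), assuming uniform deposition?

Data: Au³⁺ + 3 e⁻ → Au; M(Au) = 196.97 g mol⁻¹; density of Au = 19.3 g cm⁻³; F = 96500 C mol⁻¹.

Q = I·t = 0.8530 × 4650.0 = 3966 C; n(e⁻) = 0.04110 mol.
n(Au) = n(e⁻)/3 = 0.01370 mol, so m = 0.01370 × 196.97 = 2.699 g.
Volume = m/ρ = 2.699 / 19.3 = 0.1398 cm³.
Thickness = V/A = 0.1398 / 84.0 = 0.00166 cm = 16.6 μm.

16.6 μm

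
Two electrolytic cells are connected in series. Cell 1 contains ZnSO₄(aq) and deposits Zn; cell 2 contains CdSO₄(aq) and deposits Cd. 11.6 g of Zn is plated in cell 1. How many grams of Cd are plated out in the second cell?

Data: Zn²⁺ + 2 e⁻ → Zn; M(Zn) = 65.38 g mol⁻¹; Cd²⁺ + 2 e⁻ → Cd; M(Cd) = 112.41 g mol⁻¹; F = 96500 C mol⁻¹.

19.9 g

n(Zn) = 11.6 / 65.38 = 0.1774 mol.
Since Zn²⁺ + 2 e⁻ → Zn, n(e⁻) passed = 2 × 0.1774 = 0.3548 mol.
Cells in series carry the same charge, so the same 0.3548 mol of electrons passes through cell 2.
Cd²⁺ + 2 e⁻ → Cd, so n(Cd) = 0.3548 / 2 = 0.1774 mol.
m(Cd) = 0.1774 × 112.41 = 19.9 g.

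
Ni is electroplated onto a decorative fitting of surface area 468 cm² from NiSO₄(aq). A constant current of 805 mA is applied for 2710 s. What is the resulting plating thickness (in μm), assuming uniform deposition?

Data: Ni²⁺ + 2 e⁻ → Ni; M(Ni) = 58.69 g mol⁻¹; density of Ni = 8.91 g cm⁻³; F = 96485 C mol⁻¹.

Q = I·t = 0.8050 × 2710.0 = 2182 C; n(e⁻) = 0.02261 mol.
n(Ni) = n(e⁻)/2 = 0.01131 mol, so m = 0.01131 × 58.69 = 0.6635 g.
Volume = m/ρ = 0.6635 / 8.91 = 0.07447 cm³.
Thickness = V/A = 0.07447 / 468 = 1.59 × 10⁻⁴ cm = 1.59 μm.

1.59 μm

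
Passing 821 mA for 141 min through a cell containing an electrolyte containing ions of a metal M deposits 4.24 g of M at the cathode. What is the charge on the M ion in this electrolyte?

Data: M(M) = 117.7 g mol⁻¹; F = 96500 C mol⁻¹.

Q = I·t = 0.8210 A × 8460.0 s = 6946 C, so n(e⁻) = 6946/96500 = 0.07198 mol.
n(M) deposited = 4.24 / 117.7 = 0.03602 mol.
Electrons per atom = n(e⁻)/n(M) = 0.07198 / 0.03602 = 2.00 ≈ 2, so the ion is M²⁺.

+2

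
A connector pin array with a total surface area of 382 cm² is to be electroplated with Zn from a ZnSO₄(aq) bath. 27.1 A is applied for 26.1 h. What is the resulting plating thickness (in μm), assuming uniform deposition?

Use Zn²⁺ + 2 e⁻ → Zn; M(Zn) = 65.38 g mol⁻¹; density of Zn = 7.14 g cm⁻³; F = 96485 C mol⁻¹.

3160 μm

Q = I·t = 27.10 × 93960 = 2546000 C; n(e⁻) = 26.39 mol.
n(Zn) = n(e⁻)/2 = 13.20 mol, so m = 13.20 × 65.38 = 862.7 g.
Volume = m/ρ = 862.7 / 7.14 = 120.8 cm³.
Thickness = V/A = 120.8 / 382 = 0.316 cm = 3160 μm.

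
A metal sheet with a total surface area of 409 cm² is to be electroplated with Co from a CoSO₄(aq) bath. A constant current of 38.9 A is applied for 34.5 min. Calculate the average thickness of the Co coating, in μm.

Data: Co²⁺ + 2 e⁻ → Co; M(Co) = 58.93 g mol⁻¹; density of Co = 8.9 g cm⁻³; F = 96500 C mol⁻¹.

Q = I·t = 38.90 × 2070.0 = 80520 C; n(e⁻) = 0.8344 mol.
n(Co) = n(e⁻)/2 = 0.4172 mol, so m = 0.4172 × 58.93 = 24.59 g.
Volume = m/ρ = 24.59 / 8.9 = 2.763 cm³.
Thickness = V/A = 2.763 / 409 = 0.00675 cm = 67.5 μm.

67.5 μm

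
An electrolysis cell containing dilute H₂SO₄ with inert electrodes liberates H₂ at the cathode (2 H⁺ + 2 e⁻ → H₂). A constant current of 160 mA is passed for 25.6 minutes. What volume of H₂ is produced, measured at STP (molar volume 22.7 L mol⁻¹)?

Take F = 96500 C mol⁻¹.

Q = I·t = 0.1600 A × 1536.0 s = 245.8 C.
n(e⁻) = Q/F = 245.8 / 96500 = 0.002547 mol.
2 electrons are transferred per H₂ molecule, so n(H₂) = 0.002547 / 2 = 0.001273 mol.
V = n × V_m = 0.001273 × 22.7 = 0.0289 L.

0.0289 L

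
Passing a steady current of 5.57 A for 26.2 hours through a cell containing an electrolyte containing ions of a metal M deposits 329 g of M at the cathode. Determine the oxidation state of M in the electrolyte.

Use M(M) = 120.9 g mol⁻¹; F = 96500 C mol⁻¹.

Q = I·t = 5.570 A × 94320 s = 525400 C, so n(e⁻) = 525400/96500 = 5.444 mol.
n(M) deposited = 329 / 120.9 = 2.721 mol.
Electrons per atom = n(e⁻)/n(M) = 5.444 / 2.721 = 2.00 ≈ 2, so the ion is M²⁺.

+2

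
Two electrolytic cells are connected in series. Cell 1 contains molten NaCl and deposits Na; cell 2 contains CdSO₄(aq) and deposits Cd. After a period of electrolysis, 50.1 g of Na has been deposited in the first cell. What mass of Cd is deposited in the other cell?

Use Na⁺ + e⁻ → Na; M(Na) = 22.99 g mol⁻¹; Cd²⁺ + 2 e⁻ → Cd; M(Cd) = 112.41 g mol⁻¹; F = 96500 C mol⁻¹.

122 g

n(Na) = 50.1 / 22.99 = 2.179 mol.
Since Na⁺ + e⁻ → Na, n(e⁻) passed = 1 × 2.179 = 2.179 mol.
Cells in series carry the same charge, so the same 2.179 mol of electrons passes through cell 2.
Cd²⁺ + 2 e⁻ → Cd, so n(Cd) = 2.179 / 2 = 1.090 mol.
m(Cd) = 1.090 × 112.41 = 122 g.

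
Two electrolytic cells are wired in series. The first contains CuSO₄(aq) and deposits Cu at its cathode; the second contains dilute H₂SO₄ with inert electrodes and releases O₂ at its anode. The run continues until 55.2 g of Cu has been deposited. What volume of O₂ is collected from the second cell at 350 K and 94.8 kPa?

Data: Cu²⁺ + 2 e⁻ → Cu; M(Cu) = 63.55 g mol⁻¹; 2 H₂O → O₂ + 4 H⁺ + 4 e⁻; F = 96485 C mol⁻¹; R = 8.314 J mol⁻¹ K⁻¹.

13.3 L

n(Cu) = 55.2 / 63.55 = 0.8686 mol, so n(e⁻) = 2 × 0.8686 = 1.737 mol.
The cells are in series, so the same 1.737 mol of electrons passes through the second cell.
2 H₂O → O₂ + 4 H⁺ + 4 e⁻ — 4 mol e⁻ per mol O₂, so n(O₂) = 1.737/4 = 0.4343 mol.
V = nRT/P = (0.4343 × 8.314 × 350) / (94.8 × 10³) = 0.0133 m³ = 13.3 L.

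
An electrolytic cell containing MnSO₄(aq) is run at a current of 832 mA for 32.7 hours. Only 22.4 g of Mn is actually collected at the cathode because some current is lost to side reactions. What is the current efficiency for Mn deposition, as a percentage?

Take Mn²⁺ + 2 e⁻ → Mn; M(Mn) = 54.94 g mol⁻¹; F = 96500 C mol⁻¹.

80.3 %

Q = I·t = 0.8320 × 117720 = 97940 C; n(e⁻) = 97940/96500 = 1.015 mol.
Theoretical n(Mn) = n(e⁻)/2 = 0.5075 mol, i.e. m_theo = 0.5075 × 54.94 = 27.88 g.
Efficiency = m_actual / m_theo = 22.4 / 27.88 = 80.3 %.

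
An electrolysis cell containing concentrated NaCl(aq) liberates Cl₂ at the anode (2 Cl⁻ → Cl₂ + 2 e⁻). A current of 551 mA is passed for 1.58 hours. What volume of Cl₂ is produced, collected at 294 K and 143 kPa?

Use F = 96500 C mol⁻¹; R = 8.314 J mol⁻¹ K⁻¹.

Q = I·t = 0.5510 A × 5688.0 s = 3134 C.
n(e⁻) = Q/F = 3134 / 96500 = 0.03248 mol.
2 electrons are transferred per Cl₂ molecule, so n(Cl₂) = 0.03248 / 2 = 0.01624 mol.
V = nRT/P = (0.01624 × 8.314 × 294) / (143 × 10³ Pa) = 2.78 × 10⁻⁴ m³ = 0.278 L.

0.278 L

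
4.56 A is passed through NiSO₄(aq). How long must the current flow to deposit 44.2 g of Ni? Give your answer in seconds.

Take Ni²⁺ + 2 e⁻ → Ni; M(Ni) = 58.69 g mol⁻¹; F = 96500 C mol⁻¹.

n(Ni) = m/M = 44.2 / 58.69 = 0.7531 mol.
Each Ni atom requires 2 electrons, so n(e⁻) = 2 × 0.7531 = 1.506 mol.
Q = n(e⁻)·F = 1.506 × 96500 = 145400 C.
t = Q/I = 145400 / 4.560 A = 31880 s.

31900 s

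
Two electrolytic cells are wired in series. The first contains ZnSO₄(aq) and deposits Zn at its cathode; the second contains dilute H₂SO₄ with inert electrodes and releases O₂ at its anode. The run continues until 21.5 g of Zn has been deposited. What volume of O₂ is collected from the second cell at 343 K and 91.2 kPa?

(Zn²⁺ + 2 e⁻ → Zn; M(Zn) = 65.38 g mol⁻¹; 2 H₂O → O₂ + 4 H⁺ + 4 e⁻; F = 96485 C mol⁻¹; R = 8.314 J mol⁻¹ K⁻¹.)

5.14 L

n(Zn) = 21.5 / 65.38 = 0.3288 mol, so n(e⁻) = 2 × 0.3288 = 0.6577 mol.
The cells are in series, so the same 0.6577 mol of electrons passes through the second cell.
2 H₂O → O₂ + 4 H⁺ + 4 e⁻ — 4 mol e⁻ per mol O₂, so n(O₂) = 0.6577/4 = 0.1644 mol.
V = nRT/P = (0.1644 × 8.314 × 343) / (91.2 × 10³) = 0.00514 m³ = 5.14 L.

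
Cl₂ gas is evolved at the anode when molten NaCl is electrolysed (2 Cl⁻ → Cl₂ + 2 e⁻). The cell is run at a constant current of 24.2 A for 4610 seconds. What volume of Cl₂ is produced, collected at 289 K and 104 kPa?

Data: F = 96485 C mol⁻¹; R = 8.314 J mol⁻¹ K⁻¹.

13.4 L

Q = I·t = 24.20 A × 4610.0 s = 111600 C.
n(e⁻) = Q/F = 111600 / 96485 = 1.156 mol.
2 electrons are transferred per Cl₂ molecule, so n(Cl₂) = 1.156 / 2 = 0.5781 mol.
V = nRT/P = (0.5781 × 8.314 × 289) / (104 × 10³ Pa) = 0.0134 m³ = 13.4 L.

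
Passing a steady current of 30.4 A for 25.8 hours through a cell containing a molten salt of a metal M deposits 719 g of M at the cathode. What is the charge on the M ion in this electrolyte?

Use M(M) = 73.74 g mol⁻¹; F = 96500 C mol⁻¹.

Q = I·t = 30.40 A × 92880 s = 2824000 C, so n(e⁻) = 2824000/96500 = 29.26 mol.
n(M) deposited = 719 / 73.74 = 9.750 mol.
Electrons per atom = n(e⁻)/n(M) = 29.26 / 9.750 = 3.00 ≈ 3, so the ion is M³⁺.

+3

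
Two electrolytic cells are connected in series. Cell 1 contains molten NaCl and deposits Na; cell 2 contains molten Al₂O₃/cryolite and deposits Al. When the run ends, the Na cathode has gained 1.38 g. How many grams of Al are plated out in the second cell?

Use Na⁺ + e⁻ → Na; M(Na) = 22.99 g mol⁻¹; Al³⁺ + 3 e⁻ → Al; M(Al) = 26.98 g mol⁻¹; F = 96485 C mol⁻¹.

0.540 g

n(Na) = 1.38 / 22.99 = 0.06003 mol.
Since Na⁺ + e⁻ → Na, n(e⁻) passed = 1 × 0.06003 = 0.06003 mol.
Cells in series carry the same charge, so the same 0.06003 mol of electrons passes through cell 2.
Al³⁺ + 3 e⁻ → Al, so n(Al) = 0.06003 / 3 = 0.02001 mol.
m(Al) = 0.02001 × 26.98 = 0.540 g.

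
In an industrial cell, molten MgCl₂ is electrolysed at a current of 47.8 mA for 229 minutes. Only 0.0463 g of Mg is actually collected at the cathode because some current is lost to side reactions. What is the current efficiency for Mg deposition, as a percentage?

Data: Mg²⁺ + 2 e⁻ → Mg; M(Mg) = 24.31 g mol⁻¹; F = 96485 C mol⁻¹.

56.0 %

Q = I·t = 0.04780 × 13740 = 656.8 C; n(e⁻) = 656.8/96485 = 0.006807 mol.
Theoretical n(Mg) = n(e⁻)/2 = 0.003403 mol, i.e. m_theo = 0.003403 × 24.31 = 0.08274 g.
Efficiency = m_actual / m_theo = 0.0463 / 0.08274 = 56.0 %.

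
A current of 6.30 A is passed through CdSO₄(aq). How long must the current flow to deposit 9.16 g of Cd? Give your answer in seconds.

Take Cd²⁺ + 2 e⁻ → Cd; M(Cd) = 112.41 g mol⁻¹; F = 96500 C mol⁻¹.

n(Cd) = m/M = 9.16 / 112.41 = 0.08149 mol.
Each Cd atom requires 2 electrons, so n(e⁻) = 2 × 0.08149 = 0.1630 mol.
Q = n(e⁻)·F = 0.1630 × 96500 = 15730 C.
t = Q/I = 15730 / 6.300 A = 2496 s.

2500 s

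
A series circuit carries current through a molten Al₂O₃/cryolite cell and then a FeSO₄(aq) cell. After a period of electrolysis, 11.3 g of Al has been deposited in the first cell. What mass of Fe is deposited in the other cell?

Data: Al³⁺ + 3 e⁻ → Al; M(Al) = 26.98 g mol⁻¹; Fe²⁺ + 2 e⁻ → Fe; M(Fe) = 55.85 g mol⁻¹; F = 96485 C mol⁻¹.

n(Al) = 11.3 / 26.98 = 0.4188 mol.
Since Al³⁺ + 3 e⁻ → Al, n(e⁻) passed = 3 × 0.4188 = 1.256 mol.
Cells in series carry the same charge, so the same 1.256 mol of electrons passes through cell 2.
Fe²⁺ + 2 e⁻ → Fe, so n(Fe) = 1.256 / 2 = 0.6282 mol.
m(Fe) = 0.6282 × 55.85 = 35.1 g.

35.1 g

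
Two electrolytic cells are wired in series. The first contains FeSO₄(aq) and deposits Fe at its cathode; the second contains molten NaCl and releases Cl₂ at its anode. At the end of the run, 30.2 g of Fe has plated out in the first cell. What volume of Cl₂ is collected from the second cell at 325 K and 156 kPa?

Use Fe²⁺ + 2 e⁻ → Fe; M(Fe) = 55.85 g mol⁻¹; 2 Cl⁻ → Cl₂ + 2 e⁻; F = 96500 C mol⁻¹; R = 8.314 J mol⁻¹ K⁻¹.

n(Fe) = 30.2 / 55.85 = 0.5407 mol, so n(e⁻) = 2 × 0.5407 = 1.081 mol.
The cells are in series, so the same 1.081 mol of electrons passes through the second cell.
2 Cl⁻ → Cl₂ + 2 e⁻ — 2 mol e⁻ per mol Cl₂, so n(Cl₂) = 1.081/2 = 0.5407 mol.
V = nRT/P = (0.5407 × 8.314 × 325) / (156 × 10³) = 0.00937 m³ = 9.37 L.

9.37 L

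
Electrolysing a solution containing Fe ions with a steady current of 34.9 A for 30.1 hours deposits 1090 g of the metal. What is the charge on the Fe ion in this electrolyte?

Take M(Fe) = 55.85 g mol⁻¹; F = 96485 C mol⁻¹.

+2

Q = I·t = 34.90 A × 108360 s = 3782000 C, so n(e⁻) = 3782000/96485 = 39.20 mol.
n(Fe) deposited = 1090 / 55.85 = 19.52 mol.
Electrons per atom = n(e⁻)/n(Fe) = 39.20 / 19.52 = 2.01 ≈ 2, so the ion is Fe²⁺.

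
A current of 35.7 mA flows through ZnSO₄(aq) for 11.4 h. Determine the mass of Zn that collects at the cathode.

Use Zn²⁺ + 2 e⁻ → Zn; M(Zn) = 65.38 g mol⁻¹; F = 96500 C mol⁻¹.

Q = I·t = 0.03570 A × 41040 s = 1465 C.
n(e⁻) = Q/F = 1465 / 96500 = 0.01518 mol.
Zn²⁺ + 2 e⁻ → Zn, so n(Zn) = n(e⁻)/2 = 0.007591 mol.
m = n·M = 0.007591 × 65.38 = 0.496 g.

0.496 g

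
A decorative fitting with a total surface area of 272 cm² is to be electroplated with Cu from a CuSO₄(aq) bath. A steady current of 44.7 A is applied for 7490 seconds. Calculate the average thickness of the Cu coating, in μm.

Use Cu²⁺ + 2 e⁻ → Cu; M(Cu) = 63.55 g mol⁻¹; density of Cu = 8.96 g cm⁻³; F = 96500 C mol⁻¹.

Q = I·t = 44.70 × 7490.0 = 334800 C; n(e⁻) = 3.469 mol.
n(Cu) = n(e⁻)/2 = 1.735 mol, so m = 1.735 × 63.55 = 110.2 g.
Volume = m/ρ = 110.2 / 8.96 = 12.30 cm³.
Thickness = V/A = 12.30 / 272 = 0.0452 cm = 452 μm.

452 μm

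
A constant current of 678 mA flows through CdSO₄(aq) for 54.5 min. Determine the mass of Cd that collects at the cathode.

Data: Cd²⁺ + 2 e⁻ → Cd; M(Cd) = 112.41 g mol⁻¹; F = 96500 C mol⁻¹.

Q = I·t = 0.6780 A × 3270.0 s = 2217 C.
n(e⁻) = Q/F = 2217 / 96500 = 0.02297 mol.
Cd²⁺ + 2 e⁻ → Cd, so n(Cd) = n(e⁻)/2 = 0.01149 mol.
m = n·M = 0.01149 × 112.41 = 1.29 g.

1.29 g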